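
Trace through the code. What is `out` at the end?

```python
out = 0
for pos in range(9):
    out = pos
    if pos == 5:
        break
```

Let's trace through this code step by step.

Initialize: out = 0
Entering loop: for pos in range(9):

After execution: out = 5
5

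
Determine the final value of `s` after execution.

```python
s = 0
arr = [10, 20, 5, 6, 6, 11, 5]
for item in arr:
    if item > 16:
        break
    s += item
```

Let's trace through this code step by step.

Initialize: s = 0
Initialize: arr = [10, 20, 5, 6, 6, 11, 5]
Entering loop: for item in arr:

After execution: s = 10
10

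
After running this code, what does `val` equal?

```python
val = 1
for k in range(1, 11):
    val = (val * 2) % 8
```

Let's trace through this code step by step.

Initialize: val = 1
Entering loop: for k in range(1, 11):

After execution: val = 0
0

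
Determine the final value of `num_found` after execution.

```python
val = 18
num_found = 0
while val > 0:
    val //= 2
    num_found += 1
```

Let's trace through this code step by step.

Initialize: val = 18
Initialize: num_found = 0
Entering loop: while val > 0:

After execution: num_found = 5
5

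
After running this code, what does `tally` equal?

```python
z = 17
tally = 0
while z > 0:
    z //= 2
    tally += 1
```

Let's trace through this code step by step.

Initialize: z = 17
Initialize: tally = 0
Entering loop: while z > 0:

After execution: tally = 5
5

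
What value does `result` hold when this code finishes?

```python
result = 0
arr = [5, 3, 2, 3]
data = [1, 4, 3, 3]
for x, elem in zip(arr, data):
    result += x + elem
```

Let's trace through this code step by step.

Initialize: result = 0
Initialize: arr = [5, 3, 2, 3]
Initialize: data = [1, 4, 3, 3]
Entering loop: for x, elem in zip(arr, data):

After execution: result = 24
24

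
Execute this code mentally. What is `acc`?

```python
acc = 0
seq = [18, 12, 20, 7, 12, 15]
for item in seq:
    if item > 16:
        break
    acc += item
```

Let's trace through this code step by step.

Initialize: acc = 0
Initialize: seq = [18, 12, 20, 7, 12, 15]
Entering loop: for item in seq:

After execution: acc = 0
0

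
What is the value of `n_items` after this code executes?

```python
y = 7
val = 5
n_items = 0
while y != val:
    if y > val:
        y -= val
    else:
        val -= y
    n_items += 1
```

Let's trace through this code step by step.

Initialize: y = 7
Initialize: val = 5
Initialize: n_items = 0
Entering loop: while y != val:

After execution: n_items = 4
4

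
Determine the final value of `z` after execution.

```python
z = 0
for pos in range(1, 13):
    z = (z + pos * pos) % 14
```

Let's trace through this code step by step.

Initialize: z = 0
Entering loop: for pos in range(1, 13):

After execution: z = 6
6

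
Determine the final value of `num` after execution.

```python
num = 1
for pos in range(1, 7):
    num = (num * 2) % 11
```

Let's trace through this code step by step.

Initialize: num = 1
Entering loop: for pos in range(1, 7):

After execution: num = 9
9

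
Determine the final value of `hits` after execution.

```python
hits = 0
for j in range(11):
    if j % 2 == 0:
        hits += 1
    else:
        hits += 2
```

Let's trace through this code step by step.

Initialize: hits = 0
Entering loop: for j in range(11):

After execution: hits = 16
16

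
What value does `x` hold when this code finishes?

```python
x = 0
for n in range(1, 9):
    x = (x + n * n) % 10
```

Let's trace through this code step by step.

Initialize: x = 0
Entering loop: for n in range(1, 9):

After execution: x = 4
4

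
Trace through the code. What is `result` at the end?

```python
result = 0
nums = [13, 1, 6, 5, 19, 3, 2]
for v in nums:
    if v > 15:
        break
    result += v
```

Let's trace through this code step by step.

Initialize: result = 0
Initialize: nums = [13, 1, 6, 5, 19, 3, 2]
Entering loop: for v in nums:

After execution: result = 25
25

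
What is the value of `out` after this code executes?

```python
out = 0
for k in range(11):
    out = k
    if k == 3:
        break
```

Let's trace through this code step by step.

Initialize: out = 0
Entering loop: for k in range(11):

After execution: out = 3
3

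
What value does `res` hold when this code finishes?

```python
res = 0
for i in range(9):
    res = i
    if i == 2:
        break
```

Let's trace through this code step by step.

Initialize: res = 0
Entering loop: for i in range(9):

After execution: res = 2
2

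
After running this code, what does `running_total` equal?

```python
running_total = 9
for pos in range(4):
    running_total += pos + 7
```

Let's trace through this code step by step.

Initialize: running_total = 9
Entering loop: for pos in range(4):

After execution: running_total = 43
43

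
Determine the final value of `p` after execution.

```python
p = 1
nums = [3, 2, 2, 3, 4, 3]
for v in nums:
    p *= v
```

Let's trace through this code step by step.

Initialize: p = 1
Initialize: nums = [3, 2, 2, 3, 4, 3]
Entering loop: for v in nums:

After execution: p = 432
432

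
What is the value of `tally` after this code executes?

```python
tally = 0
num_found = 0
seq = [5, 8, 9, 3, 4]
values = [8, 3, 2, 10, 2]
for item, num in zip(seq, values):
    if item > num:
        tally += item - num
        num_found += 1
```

Let's trace through this code step by step.

Initialize: tally = 0
Initialize: num_found = 0
Initialize: seq = [5, 8, 9, 3, 4]
Initialize: values = [8, 3, 2, 10, 2]
Entering loop: for item, num in zip(seq, values):

After execution: tally = 14
14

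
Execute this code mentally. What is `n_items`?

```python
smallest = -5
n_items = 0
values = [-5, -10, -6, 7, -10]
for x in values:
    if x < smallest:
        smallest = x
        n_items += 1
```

Let's trace through this code step by step.

Initialize: smallest = -5
Initialize: n_items = 0
Initialize: values = [-5, -10, -6, 7, -10]
Entering loop: for x in values:

After execution: n_items = 1
1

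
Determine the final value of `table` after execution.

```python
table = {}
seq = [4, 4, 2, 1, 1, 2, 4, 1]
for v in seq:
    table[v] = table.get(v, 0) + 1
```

Let's trace through this code step by step.

Initialize: table = {}
Initialize: seq = [4, 4, 2, 1, 1, 2, 4, 1]
Entering loop: for v in seq:

After execution: table = {4: 3, 2: 2, 1: 3}
{4: 3, 2: 2, 1: 3}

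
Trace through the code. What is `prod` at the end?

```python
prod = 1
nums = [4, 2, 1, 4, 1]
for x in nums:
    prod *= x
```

Let's trace through this code step by step.

Initialize: prod = 1
Initialize: nums = [4, 2, 1, 4, 1]
Entering loop: for x in nums:

After execution: prod = 32
32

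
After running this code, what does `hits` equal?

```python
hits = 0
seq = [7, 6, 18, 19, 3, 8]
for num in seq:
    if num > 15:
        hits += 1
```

Let's trace through this code step by step.

Initialize: hits = 0
Initialize: seq = [7, 6, 18, 19, 3, 8]
Entering loop: for num in seq:

After execution: hits = 2
2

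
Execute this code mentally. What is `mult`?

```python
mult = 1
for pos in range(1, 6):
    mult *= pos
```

Let's trace through this code step by step.

Initialize: mult = 1
Entering loop: for pos in range(1, 6):

After execution: mult = 120
120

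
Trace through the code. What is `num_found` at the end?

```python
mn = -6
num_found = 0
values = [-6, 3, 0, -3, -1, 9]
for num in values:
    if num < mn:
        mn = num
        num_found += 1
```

Let's trace through this code step by step.

Initialize: mn = -6
Initialize: num_found = 0
Initialize: values = [-6, 3, 0, -3, -1, 9]
Entering loop: for num in values:

After execution: num_found = 0
0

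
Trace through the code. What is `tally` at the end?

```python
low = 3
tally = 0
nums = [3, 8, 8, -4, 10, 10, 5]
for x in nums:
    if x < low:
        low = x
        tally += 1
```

Let's trace through this code step by step.

Initialize: low = 3
Initialize: tally = 0
Initialize: nums = [3, 8, 8, -4, 10, 10, 5]
Entering loop: for x in nums:

After execution: tally = 1
1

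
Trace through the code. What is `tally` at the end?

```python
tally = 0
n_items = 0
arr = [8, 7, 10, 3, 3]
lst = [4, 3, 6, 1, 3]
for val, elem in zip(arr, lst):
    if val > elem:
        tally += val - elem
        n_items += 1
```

Let's trace through this code step by step.

Initialize: tally = 0
Initialize: n_items = 0
Initialize: arr = [8, 7, 10, 3, 3]
Initialize: lst = [4, 3, 6, 1, 3]
Entering loop: for val, elem in zip(arr, lst):

After execution: tally = 14
14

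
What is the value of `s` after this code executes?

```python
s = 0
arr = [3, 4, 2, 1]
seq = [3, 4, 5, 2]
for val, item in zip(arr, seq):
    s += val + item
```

Let's trace through this code step by step.

Initialize: s = 0
Initialize: arr = [3, 4, 2, 1]
Initialize: seq = [3, 4, 5, 2]
Entering loop: for val, item in zip(arr, seq):

After execution: s = 24
24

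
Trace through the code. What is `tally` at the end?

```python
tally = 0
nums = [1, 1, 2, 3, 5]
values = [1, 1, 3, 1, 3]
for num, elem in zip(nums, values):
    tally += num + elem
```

Let's trace through this code step by step.

Initialize: tally = 0
Initialize: nums = [1, 1, 2, 3, 5]
Initialize: values = [1, 1, 3, 1, 3]
Entering loop: for num, elem in zip(nums, values):

After execution: tally = 21
21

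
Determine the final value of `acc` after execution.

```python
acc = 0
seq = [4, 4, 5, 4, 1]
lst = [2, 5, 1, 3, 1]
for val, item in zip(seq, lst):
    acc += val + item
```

Let's trace through this code step by step.

Initialize: acc = 0
Initialize: seq = [4, 4, 5, 4, 1]
Initialize: lst = [2, 5, 1, 3, 1]
Entering loop: for val, item in zip(seq, lst):

After execution: acc = 30
30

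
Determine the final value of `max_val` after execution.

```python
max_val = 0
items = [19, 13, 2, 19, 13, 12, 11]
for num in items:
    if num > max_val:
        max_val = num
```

Let's trace through this code step by step.

Initialize: max_val = 0
Initialize: items = [19, 13, 2, 19, 13, 12, 11]
Entering loop: for num in items:

After execution: max_val = 19
19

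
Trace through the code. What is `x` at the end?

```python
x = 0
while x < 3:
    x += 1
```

Let's trace through this code step by step.

Initialize: x = 0
Entering loop: while x < 3:

After execution: x = 3
3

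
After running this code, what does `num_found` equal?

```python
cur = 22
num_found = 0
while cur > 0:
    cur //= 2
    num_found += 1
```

Let's trace through this code step by step.

Initialize: cur = 22
Initialize: num_found = 0
Entering loop: while cur > 0:

After execution: num_found = 5
5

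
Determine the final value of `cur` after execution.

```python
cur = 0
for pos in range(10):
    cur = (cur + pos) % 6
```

Let's trace through this code step by step.

Initialize: cur = 0
Entering loop: for pos in range(10):

After execution: cur = 3
3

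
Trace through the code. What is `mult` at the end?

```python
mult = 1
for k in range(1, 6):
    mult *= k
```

Let's trace through this code step by step.

Initialize: mult = 1
Entering loop: for k in range(1, 6):

After execution: mult = 120
120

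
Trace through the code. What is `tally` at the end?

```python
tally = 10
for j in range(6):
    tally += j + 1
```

Let's trace through this code step by step.

Initialize: tally = 10
Entering loop: for j in range(6):

After execution: tally = 31
31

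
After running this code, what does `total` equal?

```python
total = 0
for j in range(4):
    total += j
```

Let's trace through this code step by step.

Initialize: total = 0
Entering loop: for j in range(4):

After execution: total = 6
6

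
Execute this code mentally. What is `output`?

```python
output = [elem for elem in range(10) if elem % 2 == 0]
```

Let's trace through this code step by step.

Initialize: output = [elem for elem in range(10) if elem % 2 == 0]

After execution: output = [0, 2, 4, 6, 8]
[0, 2, 4, 6, 8]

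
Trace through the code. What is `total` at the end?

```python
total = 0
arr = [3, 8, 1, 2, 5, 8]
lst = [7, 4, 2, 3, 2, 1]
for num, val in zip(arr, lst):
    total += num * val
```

Let's trace through this code step by step.

Initialize: total = 0
Initialize: arr = [3, 8, 1, 2, 5, 8]
Initialize: lst = [7, 4, 2, 3, 2, 1]
Entering loop: for num, val in zip(arr, lst):

After execution: total = 79
79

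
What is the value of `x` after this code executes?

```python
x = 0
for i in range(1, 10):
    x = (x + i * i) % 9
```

Let's trace through this code step by step.

Initialize: x = 0
Entering loop: for i in range(1, 10):

After execution: x = 6
6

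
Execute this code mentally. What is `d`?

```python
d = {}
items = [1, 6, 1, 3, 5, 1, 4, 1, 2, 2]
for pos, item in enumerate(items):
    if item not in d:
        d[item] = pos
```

Let's trace through this code step by step.

Initialize: d = {}
Initialize: items = [1, 6, 1, 3, 5, 1, 4, 1, 2, 2]
Entering loop: for pos, item in enumerate(items):

After execution: d = {1: 0, 6: 1, 3: 3, 5: 4, 4: 6, 2: 8}
{1: 0, 6: 1, 3: 3, 5: 4, 4: 6, 2: 8}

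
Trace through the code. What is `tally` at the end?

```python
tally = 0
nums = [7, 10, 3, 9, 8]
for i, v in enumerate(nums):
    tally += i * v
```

Let's trace through this code step by step.

Initialize: tally = 0
Initialize: nums = [7, 10, 3, 9, 8]
Entering loop: for i, v in enumerate(nums):

After execution: tally = 75
75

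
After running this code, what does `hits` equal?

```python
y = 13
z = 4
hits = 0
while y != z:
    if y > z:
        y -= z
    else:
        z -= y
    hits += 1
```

Let's trace through this code step by step.

Initialize: y = 13
Initialize: z = 4
Initialize: hits = 0
Entering loop: while y != z:

After execution: hits = 6
6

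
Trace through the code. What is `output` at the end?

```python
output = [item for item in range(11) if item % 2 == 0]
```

Let's trace through this code step by step.

Initialize: output = [item for item in range(11) if item % 2 == 0]

After execution: output = [0, 2, 4, 6, 8, 10]
[0, 2, 4, 6, 8, 10]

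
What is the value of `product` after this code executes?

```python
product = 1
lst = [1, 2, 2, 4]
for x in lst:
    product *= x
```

Let's trace through this code step by step.

Initialize: product = 1
Initialize: lst = [1, 2, 2, 4]
Entering loop: for x in lst:

After execution: product = 16
16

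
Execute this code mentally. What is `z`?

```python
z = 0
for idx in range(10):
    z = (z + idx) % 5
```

Let's trace through this code step by step.

Initialize: z = 0
Entering loop: for idx in range(10):

After execution: z = 0
0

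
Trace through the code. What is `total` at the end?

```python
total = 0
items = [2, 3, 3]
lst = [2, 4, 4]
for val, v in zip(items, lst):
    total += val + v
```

Let's trace through this code step by step.

Initialize: total = 0
Initialize: items = [2, 3, 3]
Initialize: lst = [2, 4, 4]
Entering loop: for val, v in zip(items, lst):

After execution: total = 18
18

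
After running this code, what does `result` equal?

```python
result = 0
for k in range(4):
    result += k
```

Let's trace through this code step by step.

Initialize: result = 0
Entering loop: for k in range(4):

After execution: result = 6
6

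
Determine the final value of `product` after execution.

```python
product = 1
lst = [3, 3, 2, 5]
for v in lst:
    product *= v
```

Let's trace through this code step by step.

Initialize: product = 1
Initialize: lst = [3, 3, 2, 5]
Entering loop: for v in lst:

After execution: product = 90
90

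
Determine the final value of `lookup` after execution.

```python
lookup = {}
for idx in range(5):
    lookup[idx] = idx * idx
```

Let's trace through this code step by step.

Initialize: lookup = {}
Entering loop: for idx in range(5):

After execution: lookup = {0: 0, 1: 1, 2: 4, 3: 9, 4: 16}
{0: 0, 1: 1, 2: 4, 3: 9, 4: 16}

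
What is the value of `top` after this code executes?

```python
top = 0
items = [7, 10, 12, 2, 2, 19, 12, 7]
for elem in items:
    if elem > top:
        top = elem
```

Let's trace through this code step by step.

Initialize: top = 0
Initialize: items = [7, 10, 12, 2, 2, 19, 12, 7]
Entering loop: for elem in items:

After execution: top = 19
19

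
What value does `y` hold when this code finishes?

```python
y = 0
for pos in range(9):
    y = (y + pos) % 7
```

Let's trace through this code step by step.

Initialize: y = 0
Entering loop: for pos in range(9):

After execution: y = 1
1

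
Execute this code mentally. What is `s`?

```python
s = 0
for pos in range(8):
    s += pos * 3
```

Let's trace through this code step by step.

Initialize: s = 0
Entering loop: for pos in range(8):

After execution: s = 84
84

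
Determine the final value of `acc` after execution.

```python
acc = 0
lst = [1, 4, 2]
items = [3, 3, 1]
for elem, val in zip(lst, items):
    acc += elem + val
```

Let's trace through this code step by step.

Initialize: acc = 0
Initialize: lst = [1, 4, 2]
Initialize: items = [3, 3, 1]
Entering loop: for elem, val in zip(lst, items):

After execution: acc = 14
14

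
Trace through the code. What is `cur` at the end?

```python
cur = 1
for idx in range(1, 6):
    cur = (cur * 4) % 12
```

Let's trace through this code step by step.

Initialize: cur = 1
Entering loop: for idx in range(1, 6):

After execution: cur = 4
4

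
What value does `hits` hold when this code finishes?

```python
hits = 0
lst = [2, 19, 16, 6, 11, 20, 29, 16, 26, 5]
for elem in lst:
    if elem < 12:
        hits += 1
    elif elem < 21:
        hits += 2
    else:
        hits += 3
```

Let's trace through this code step by step.

Initialize: hits = 0
Initialize: lst = [2, 19, 16, 6, 11, 20, 29, 16, 26, 5]
Entering loop: for elem in lst:

After execution: hits = 18
18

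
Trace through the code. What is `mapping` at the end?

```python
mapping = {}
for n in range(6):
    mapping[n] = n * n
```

Let's trace through this code step by step.

Initialize: mapping = {}
Entering loop: for n in range(6):

After execution: mapping = {0: 0, 1: 1, 2: 4, 3: 9, 4: 16, 5: 25}
{0: 0, 1: 1, 2: 4, 3: 9, 4: 16, 5: 25}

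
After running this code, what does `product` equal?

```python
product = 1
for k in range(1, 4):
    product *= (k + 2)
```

Let's trace through this code step by step.

Initialize: product = 1
Entering loop: for k in range(1, 4):

After execution: product = 60
60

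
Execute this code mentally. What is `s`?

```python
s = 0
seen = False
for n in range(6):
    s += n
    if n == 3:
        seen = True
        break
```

Let's trace through this code step by step.

Initialize: s = 0
Initialize: seen = False
Entering loop: for n in range(6):

After execution: s = 6
6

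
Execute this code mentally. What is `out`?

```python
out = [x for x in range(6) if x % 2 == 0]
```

Let's trace through this code step by step.

Initialize: out = [x for x in range(6) if x % 2 == 0]

After execution: out = [0, 2, 4]
[0, 2, 4]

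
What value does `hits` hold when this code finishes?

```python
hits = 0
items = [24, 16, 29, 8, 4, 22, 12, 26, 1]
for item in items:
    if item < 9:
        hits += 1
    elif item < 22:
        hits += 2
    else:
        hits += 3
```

Let's trace through this code step by step.

Initialize: hits = 0
Initialize: items = [24, 16, 29, 8, 4, 22, 12, 26, 1]
Entering loop: for item in items:

After execution: hits = 19
19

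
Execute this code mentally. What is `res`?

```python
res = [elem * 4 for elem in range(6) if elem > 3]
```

Let's trace through this code step by step.

Initialize: res = [elem * 4 for elem in range(6) if elem > 3]

After execution: res = [16, 20]
[16, 20]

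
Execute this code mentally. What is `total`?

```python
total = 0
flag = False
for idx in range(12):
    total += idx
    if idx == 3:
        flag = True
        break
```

Let's trace through this code step by step.

Initialize: total = 0
Initialize: flag = False
Entering loop: for idx in range(12):

After execution: total = 6
6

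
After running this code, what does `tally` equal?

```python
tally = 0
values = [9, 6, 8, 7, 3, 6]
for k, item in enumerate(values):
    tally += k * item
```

Let's trace through this code step by step.

Initialize: tally = 0
Initialize: values = [9, 6, 8, 7, 3, 6]
Entering loop: for k, item in enumerate(values):

After execution: tally = 85
85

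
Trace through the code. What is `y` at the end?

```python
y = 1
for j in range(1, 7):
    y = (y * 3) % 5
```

Let's trace through this code step by step.

Initialize: y = 1
Entering loop: for j in range(1, 7):

After execution: y = 4
4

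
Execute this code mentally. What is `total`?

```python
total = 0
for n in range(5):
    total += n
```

Let's trace through this code step by step.

Initialize: total = 0
Entering loop: for n in range(5):

After execution: total = 10
10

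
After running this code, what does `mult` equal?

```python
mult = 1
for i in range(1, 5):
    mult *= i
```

Let's trace through this code step by step.

Initialize: mult = 1
Entering loop: for i in range(1, 5):

After execution: mult = 24
24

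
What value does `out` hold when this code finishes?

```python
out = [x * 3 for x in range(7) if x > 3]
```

Let's trace through this code step by step.

Initialize: out = [x * 3 for x in range(7) if x > 3]

After execution: out = [12, 15, 18]
[12, 15, 18]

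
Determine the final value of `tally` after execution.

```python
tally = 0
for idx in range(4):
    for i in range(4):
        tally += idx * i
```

Let's trace through this code step by step.

Initialize: tally = 0
Entering loop: for idx in range(4):

After execution: tally = 36
36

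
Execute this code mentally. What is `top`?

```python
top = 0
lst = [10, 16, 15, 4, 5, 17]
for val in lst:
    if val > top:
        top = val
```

Let's trace through this code step by step.

Initialize: top = 0
Initialize: lst = [10, 16, 15, 4, 5, 17]
Entering loop: for val in lst:

After execution: top = 17
17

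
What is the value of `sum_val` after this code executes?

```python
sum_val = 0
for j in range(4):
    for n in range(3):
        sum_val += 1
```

Let's trace through this code step by step.

Initialize: sum_val = 0
Entering loop: for j in range(4):

After execution: sum_val = 12
12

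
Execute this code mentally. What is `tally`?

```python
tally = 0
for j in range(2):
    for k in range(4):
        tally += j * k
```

Let's trace through this code step by step.

Initialize: tally = 0
Entering loop: for j in range(2):

After execution: tally = 6
6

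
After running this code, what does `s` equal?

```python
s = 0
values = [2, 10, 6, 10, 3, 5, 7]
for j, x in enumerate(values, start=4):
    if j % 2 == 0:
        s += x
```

Let's trace through this code step by step.

Initialize: s = 0
Initialize: values = [2, 10, 6, 10, 3, 5, 7]
Entering loop: for j, x in enumerate(values, start=4):

After execution: s = 18
18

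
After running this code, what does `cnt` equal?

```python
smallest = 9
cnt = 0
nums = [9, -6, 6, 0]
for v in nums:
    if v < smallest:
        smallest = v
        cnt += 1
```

Let's trace through this code step by step.

Initialize: smallest = 9
Initialize: cnt = 0
Initialize: nums = [9, -6, 6, 0]
Entering loop: for v in nums:

After execution: cnt = 1
1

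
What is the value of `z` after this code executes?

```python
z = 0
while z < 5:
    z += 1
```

Let's trace through this code step by step.

Initialize: z = 0
Entering loop: while z < 5:

After execution: z = 5
5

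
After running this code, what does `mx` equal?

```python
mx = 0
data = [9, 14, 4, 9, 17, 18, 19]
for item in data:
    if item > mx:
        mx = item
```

Let's trace through this code step by step.

Initialize: mx = 0
Initialize: data = [9, 14, 4, 9, 17, 18, 19]
Entering loop: for item in data:

After execution: mx = 19
19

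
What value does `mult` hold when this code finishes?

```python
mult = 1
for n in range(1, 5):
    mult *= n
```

Let's trace through this code step by step.

Initialize: mult = 1
Entering loop: for n in range(1, 5):

After execution: mult = 24
24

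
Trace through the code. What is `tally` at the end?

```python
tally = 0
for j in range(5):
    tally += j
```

Let's trace through this code step by step.

Initialize: tally = 0
Entering loop: for j in range(5):

After execution: tally = 10
10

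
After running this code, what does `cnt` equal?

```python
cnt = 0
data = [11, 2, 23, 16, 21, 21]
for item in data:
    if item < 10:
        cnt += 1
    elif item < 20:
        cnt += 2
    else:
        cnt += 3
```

Let's trace through this code step by step.

Initialize: cnt = 0
Initialize: data = [11, 2, 23, 16, 21, 21]
Entering loop: for item in data:

After execution: cnt = 14
14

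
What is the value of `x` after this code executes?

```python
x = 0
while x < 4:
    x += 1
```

Let's trace through this code step by step.

Initialize: x = 0
Entering loop: while x < 4:

After execution: x = 4
4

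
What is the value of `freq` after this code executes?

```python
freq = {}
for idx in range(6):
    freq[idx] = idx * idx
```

Let's trace through this code step by step.

Initialize: freq = {}
Entering loop: for idx in range(6):

After execution: freq = {0: 0, 1: 1, 2: 4, 3: 9, 4: 16, 5: 25}
{0: 0, 1: 1, 2: 4, 3: 9, 4: 16, 5: 25}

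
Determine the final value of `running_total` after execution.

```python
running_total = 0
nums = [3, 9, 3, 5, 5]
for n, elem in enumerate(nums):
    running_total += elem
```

Let's trace through this code step by step.

Initialize: running_total = 0
Initialize: nums = [3, 9, 3, 5, 5]
Entering loop: for n, elem in enumerate(nums):

After execution: running_total = 25
25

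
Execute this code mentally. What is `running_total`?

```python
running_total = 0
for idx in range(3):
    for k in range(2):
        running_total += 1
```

Let's trace through this code step by step.

Initialize: running_total = 0
Entering loop: for idx in range(3):

After execution: running_total = 6
6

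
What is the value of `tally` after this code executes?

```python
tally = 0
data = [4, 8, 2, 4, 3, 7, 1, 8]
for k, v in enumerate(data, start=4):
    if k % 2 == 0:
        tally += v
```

Let's trace through this code step by step.

Initialize: tally = 0
Initialize: data = [4, 8, 2, 4, 3, 7, 1, 8]
Entering loop: for k, v in enumerate(data, start=4):

After execution: tally = 10
10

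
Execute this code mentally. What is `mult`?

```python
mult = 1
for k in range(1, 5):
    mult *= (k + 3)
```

Let's trace through this code step by step.

Initialize: mult = 1
Entering loop: for k in range(1, 5):

After execution: mult = 840
840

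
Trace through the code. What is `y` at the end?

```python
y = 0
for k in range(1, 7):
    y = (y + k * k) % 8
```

Let's trace through this code step by step.

Initialize: y = 0
Entering loop: for k in range(1, 7):

After execution: y = 3
3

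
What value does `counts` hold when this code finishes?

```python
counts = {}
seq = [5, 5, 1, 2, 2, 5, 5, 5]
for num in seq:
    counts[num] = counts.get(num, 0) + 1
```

Let's trace through this code step by step.

Initialize: counts = {}
Initialize: seq = [5, 5, 1, 2, 2, 5, 5, 5]
Entering loop: for num in seq:

After execution: counts = {5: 5, 1: 1, 2: 2}
{5: 5, 1: 1, 2: 2}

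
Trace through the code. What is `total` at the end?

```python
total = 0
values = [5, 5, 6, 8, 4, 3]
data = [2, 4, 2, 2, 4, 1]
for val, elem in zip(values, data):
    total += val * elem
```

Let's trace through this code step by step.

Initialize: total = 0
Initialize: values = [5, 5, 6, 8, 4, 3]
Initialize: data = [2, 4, 2, 2, 4, 1]
Entering loop: for val, elem in zip(values, data):

After execution: total = 77
77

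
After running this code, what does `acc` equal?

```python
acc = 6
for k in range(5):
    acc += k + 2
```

Let's trace through this code step by step.

Initialize: acc = 6
Entering loop: for k in range(5):

After execution: acc = 26
26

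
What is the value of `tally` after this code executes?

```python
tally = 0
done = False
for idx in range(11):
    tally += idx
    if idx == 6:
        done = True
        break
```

Let's trace through this code step by step.

Initialize: tally = 0
Initialize: done = False
Entering loop: for idx in range(11):

After execution: tally = 21
21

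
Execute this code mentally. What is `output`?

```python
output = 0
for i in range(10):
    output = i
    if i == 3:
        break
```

Let's trace through this code step by step.

Initialize: output = 0
Entering loop: for i in range(10):

After execution: output = 3
3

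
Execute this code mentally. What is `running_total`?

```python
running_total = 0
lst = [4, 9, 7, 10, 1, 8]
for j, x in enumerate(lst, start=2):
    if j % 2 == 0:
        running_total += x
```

Let's trace through this code step by step.

Initialize: running_total = 0
Initialize: lst = [4, 9, 7, 10, 1, 8]
Entering loop: for j, x in enumerate(lst, start=2):

After execution: running_total = 12
12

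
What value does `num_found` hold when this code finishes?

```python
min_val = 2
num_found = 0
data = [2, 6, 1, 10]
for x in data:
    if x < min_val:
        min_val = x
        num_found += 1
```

Let's trace through this code step by step.

Initialize: min_val = 2
Initialize: num_found = 0
Initialize: data = [2, 6, 1, 10]
Entering loop: for x in data:

After execution: num_found = 1
1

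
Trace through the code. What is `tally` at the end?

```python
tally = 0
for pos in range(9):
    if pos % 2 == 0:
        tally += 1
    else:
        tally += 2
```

Let's trace through this code step by step.

Initialize: tally = 0
Entering loop: for pos in range(9):

After execution: tally = 13
13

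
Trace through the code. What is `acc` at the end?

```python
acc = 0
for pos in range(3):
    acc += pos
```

Let's trace through this code step by step.

Initialize: acc = 0
Entering loop: for pos in range(3):

After execution: acc = 3
3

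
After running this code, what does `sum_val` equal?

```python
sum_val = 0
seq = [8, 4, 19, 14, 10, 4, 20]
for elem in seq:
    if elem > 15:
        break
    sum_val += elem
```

Let's trace through this code step by step.

Initialize: sum_val = 0
Initialize: seq = [8, 4, 19, 14, 10, 4, 20]
Entering loop: for elem in seq:

After execution: sum_val = 12
12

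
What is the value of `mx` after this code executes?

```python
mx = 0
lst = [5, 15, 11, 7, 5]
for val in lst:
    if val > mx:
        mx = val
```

Let's trace through this code step by step.

Initialize: mx = 0
Initialize: lst = [5, 15, 11, 7, 5]
Entering loop: for val in lst:

After execution: mx = 15
15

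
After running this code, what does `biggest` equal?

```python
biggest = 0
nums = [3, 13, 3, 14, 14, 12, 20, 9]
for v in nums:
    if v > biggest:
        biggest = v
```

Let's trace through this code step by step.

Initialize: biggest = 0
Initialize: nums = [3, 13, 3, 14, 14, 12, 20, 9]
Entering loop: for v in nums:

After execution: biggest = 20
20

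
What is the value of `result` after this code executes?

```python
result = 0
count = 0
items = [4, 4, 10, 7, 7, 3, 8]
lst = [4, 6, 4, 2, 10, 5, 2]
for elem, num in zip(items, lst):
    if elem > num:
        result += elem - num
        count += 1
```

Let's trace through this code step by step.

Initialize: result = 0
Initialize: count = 0
Initialize: items = [4, 4, 10, 7, 7, 3, 8]
Initialize: lst = [4, 6, 4, 2, 10, 5, 2]
Entering loop: for elem, num in zip(items, lst):

After execution: result = 17
17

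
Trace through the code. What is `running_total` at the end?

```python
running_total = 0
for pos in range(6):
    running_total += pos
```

Let's trace through this code step by step.

Initialize: running_total = 0
Entering loop: for pos in range(6):

After execution: running_total = 15
15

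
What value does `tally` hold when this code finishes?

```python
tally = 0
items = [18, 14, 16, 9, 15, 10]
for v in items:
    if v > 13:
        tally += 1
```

Let's trace through this code step by step.

Initialize: tally = 0
Initialize: items = [18, 14, 16, 9, 15, 10]
Entering loop: for v in items:

After execution: tally = 4
4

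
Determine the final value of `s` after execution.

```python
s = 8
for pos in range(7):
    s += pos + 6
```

Let's trace through this code step by step.

Initialize: s = 8
Entering loop: for pos in range(7):

After execution: s = 71
71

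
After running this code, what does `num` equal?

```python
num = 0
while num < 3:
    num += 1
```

Let's trace through this code step by step.

Initialize: num = 0
Entering loop: while num < 3:

After execution: num = 3
3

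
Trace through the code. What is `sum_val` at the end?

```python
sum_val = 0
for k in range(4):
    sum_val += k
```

Let's trace through this code step by step.

Initialize: sum_val = 0
Entering loop: for k in range(4):

After execution: sum_val = 6
6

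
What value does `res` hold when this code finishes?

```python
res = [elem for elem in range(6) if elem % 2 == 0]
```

Let's trace through this code step by step.

Initialize: res = [elem for elem in range(6) if elem % 2 == 0]

After execution: res = [0, 2, 4]
[0, 2, 4]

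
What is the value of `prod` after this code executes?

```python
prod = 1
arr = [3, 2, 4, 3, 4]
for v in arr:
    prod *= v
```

Let's trace through this code step by step.

Initialize: prod = 1
Initialize: arr = [3, 2, 4, 3, 4]
Entering loop: for v in arr:

After execution: prod = 288
288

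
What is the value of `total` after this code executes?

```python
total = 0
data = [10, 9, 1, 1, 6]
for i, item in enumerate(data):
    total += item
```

Let's trace through this code step by step.

Initialize: total = 0
Initialize: data = [10, 9, 1, 1, 6]
Entering loop: for i, item in enumerate(data):

After execution: total = 27
27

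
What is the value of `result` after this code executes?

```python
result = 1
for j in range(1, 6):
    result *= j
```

Let's trace through this code step by step.

Initialize: result = 1
Entering loop: for j in range(1, 6):

After execution: result = 120
120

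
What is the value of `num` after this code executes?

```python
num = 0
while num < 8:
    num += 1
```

Let's trace through this code step by step.

Initialize: num = 0
Entering loop: while num < 8:

After execution: num = 8
8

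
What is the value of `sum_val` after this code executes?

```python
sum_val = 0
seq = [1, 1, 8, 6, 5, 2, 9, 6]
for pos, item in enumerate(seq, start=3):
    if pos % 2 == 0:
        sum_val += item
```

Let's trace through this code step by step.

Initialize: sum_val = 0
Initialize: seq = [1, 1, 8, 6, 5, 2, 9, 6]
Entering loop: for pos, item in enumerate(seq, start=3):

After execution: sum_val = 15
15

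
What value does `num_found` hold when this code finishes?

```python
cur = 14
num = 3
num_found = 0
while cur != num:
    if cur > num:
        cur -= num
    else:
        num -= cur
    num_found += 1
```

Let's trace through this code step by step.

Initialize: cur = 14
Initialize: num = 3
Initialize: num_found = 0
Entering loop: while cur != num:

After execution: num_found = 6
6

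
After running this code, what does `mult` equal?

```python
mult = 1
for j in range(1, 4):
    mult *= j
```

Let's trace through this code step by step.

Initialize: mult = 1
Entering loop: for j in range(1, 4):

After execution: mult = 6
6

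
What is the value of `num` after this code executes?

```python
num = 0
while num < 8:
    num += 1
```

Let's trace through this code step by step.

Initialize: num = 0
Entering loop: while num < 8:

After execution: num = 8
8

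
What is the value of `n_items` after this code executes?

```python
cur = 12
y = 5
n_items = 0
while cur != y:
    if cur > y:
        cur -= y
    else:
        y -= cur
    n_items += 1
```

Let's trace through this code step by step.

Initialize: cur = 12
Initialize: y = 5
Initialize: n_items = 0
Entering loop: while cur != y:

After execution: n_items = 5
5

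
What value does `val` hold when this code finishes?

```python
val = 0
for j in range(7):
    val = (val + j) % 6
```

Let's trace through this code step by step.

Initialize: val = 0
Entering loop: for j in range(7):

After execution: val = 3
3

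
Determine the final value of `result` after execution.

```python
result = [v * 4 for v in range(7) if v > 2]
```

Let's trace through this code step by step.

Initialize: result = [v * 4 for v in range(7) if v > 2]

After execution: result = [12, 16, 20, 24]
[12, 16, 20, 24]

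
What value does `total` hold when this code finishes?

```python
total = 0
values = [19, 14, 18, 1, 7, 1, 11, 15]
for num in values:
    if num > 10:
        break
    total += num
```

Let's trace through this code step by step.

Initialize: total = 0
Initialize: values = [19, 14, 18, 1, 7, 1, 11, 15]
Entering loop: for num in values:

After execution: total = 0
0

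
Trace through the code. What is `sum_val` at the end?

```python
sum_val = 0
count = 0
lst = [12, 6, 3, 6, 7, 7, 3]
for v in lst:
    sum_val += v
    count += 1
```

Let's trace through this code step by step.

Initialize: sum_val = 0
Initialize: count = 0
Initialize: lst = [12, 6, 3, 6, 7, 7, 3]
Entering loop: for v in lst:

After execution: sum_val = 44
44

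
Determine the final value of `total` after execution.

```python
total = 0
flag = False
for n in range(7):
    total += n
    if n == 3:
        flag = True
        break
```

Let's trace through this code step by step.

Initialize: total = 0
Initialize: flag = False
Entering loop: for n in range(7):

After execution: total = 6
6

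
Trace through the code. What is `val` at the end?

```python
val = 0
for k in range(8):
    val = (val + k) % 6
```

Let's trace through this code step by step.

Initialize: val = 0
Entering loop: for k in range(8):

After execution: val = 4
4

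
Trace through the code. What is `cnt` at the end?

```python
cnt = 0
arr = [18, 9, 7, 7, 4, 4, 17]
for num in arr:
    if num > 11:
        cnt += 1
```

Let's trace through this code step by step.

Initialize: cnt = 0
Initialize: arr = [18, 9, 7, 7, 4, 4, 17]
Entering loop: for num in arr:

After execution: cnt = 2
2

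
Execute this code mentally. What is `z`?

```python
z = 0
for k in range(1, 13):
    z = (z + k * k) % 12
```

Let's trace through this code step by step.

Initialize: z = 0
Entering loop: for k in range(1, 13):

After execution: z = 2
2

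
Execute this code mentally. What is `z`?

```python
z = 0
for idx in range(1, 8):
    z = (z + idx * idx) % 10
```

Let's trace through this code step by step.

Initialize: z = 0
Entering loop: for idx in range(1, 8):

After execution: z = 0
0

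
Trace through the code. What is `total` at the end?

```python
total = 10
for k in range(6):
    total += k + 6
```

Let's trace through this code step by step.

Initialize: total = 10
Entering loop: for k in range(6):

After execution: total = 61
61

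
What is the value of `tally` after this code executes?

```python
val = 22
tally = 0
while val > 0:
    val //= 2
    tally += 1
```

Let's trace through this code step by step.

Initialize: val = 22
Initialize: tally = 0
Entering loop: while val > 0:

After execution: tally = 5
5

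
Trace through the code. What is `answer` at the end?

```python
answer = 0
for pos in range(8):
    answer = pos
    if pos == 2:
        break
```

Let's trace through this code step by step.

Initialize: answer = 0
Entering loop: for pos in range(8):

After execution: answer = 2
2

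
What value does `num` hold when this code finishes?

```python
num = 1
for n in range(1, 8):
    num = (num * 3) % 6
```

Let's trace through this code step by step.

Initialize: num = 1
Entering loop: for n in range(1, 8):

After execution: num = 3
3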